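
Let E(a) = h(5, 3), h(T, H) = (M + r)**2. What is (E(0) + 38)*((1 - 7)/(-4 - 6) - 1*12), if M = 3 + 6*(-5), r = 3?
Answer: -34998/5 ≈ -6999.6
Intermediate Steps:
M = -27 (M = 3 - 30 = -27)
h(T, H) = 576 (h(T, H) = (-27 + 3)**2 = (-24)**2 = 576)
E(a) = 576
(E(0) + 38)*((1 - 7)/(-4 - 6) - 1*12) = (576 + 38)*((1 - 7)/(-4 - 6) - 1*12) = 614*(-6/(-10) - 12) = 614*(-6*(-1/10) - 12) = 614*(3/5 - 12) = 614*(-57/5) = -34998/5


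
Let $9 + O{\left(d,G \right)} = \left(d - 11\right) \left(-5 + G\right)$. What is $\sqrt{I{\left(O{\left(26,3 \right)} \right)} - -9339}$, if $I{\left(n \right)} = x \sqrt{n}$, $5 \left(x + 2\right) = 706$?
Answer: $\frac{\sqrt{233475 + 3480 i \sqrt{39}}}{5} \approx 96.743 + 4.4929 i$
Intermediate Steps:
$O{\left(d,G \right)} = -9 + \left(-11 + d\right) \left(-5 + G\right)$ ($O{\left(d,G \right)} = -9 + \left(d - 11\right) \left(-5 + G\right) = -9 + \left(-11 + d\right) \left(-5 + G\right)$)
$x = \frac{696}{5}$ ($x = -2 + \frac{1}{5} \cdot 706 = -2 + \frac{706}{5} = \frac{696}{5} \approx 139.2$)
$I{\left(n \right)} = \frac{696 \sqrt{n}}{5}$
$\sqrt{I{\left(O{\left(26,3 \right)} \right)} - -9339} = \sqrt{\frac{696 \sqrt{46 - 33 - 130 + 3 \cdot 26}}{5} - -9339} = \sqrt{\frac{696 \sqrt{46 - 33 - 130 + 78}}{5} + \left(9635 - 296\right)} = \sqrt{\frac{696 \sqrt{-39}}{5} + 9339} = \sqrt{\frac{696 i \sqrt{39}}{5} + 9339} = \sqrt{9339 + \frac{696 i \sqrt{39}}{5}}$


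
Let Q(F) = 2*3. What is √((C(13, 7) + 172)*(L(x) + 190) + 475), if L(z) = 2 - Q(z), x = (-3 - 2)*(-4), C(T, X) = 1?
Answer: √32653 ≈ 180.70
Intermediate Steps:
x = 20 (x = -5*(-4) = 20)
Q(F) = 6
L(z) = -4 (L(z) = 2 - 1*6 = 2 - 6 = -4)
√((C(13, 7) + 172)*(L(x) + 190) + 475) = √((1 + 172)*(-4 + 190) + 475) = √(173*186 + 475) = √(32178 + 475) = √32653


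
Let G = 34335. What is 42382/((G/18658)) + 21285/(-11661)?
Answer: 3073453557947/133460145 ≈ 23029.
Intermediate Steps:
42382/((G/18658)) + 21285/(-11661) = 42382/((34335/18658)) + 21285/(-11661) = 42382/((34335*(1/18658))) + 21285*(-1/11661) = 42382/(34335/18658) - 7095/3887 = 42382*(18658/34335) - 7095/3887 = 790763356/34335 - 7095/3887 = 3073453557947/133460145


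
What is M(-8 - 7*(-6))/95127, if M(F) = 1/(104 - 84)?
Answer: 1/1902540 ≈ 5.2561e-7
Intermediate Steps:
M(F) = 1/20
M(-8 - 7*(-6))/95127 = (1/20)/95127 = (1/20)*(1/95127) = 1/1902540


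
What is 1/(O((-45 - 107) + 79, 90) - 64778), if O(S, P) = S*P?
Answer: -1/71348 ≈ -1.4016e-5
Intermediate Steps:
O(S, P) = P*S
1/(O((-45 - 107) + 79, 90) - 64778) = 1/(90*((-45 - 107) + 79) - 64778) = 1/(90*(-152 + 79) - 64778) = 1/(90*(-73) - 64778) = 1/(-6570 - 64778) = 1/(-71348) = -1/71348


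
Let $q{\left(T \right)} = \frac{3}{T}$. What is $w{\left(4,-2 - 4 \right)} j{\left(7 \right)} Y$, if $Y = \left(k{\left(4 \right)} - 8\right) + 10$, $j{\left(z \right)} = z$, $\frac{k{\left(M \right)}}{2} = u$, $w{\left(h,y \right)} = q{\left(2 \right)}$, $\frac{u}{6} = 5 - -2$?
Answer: $903$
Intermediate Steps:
$u = 42$ ($u = 6 \left(5 - -2\right) = 6 \left(5 + 2\right) = 6 \cdot 7 = 42$)
$w{\left(h,y \right)} = \frac{3}{2}$
$k{\left(M \right)} = 84$ ($k{\left(M \right)} = 2 \cdot 42 = 84$)
$Y = 86$ ($Y = \left(84 - 8\right) + 10 = 76 + 10 = 86$)
$w{\left(4,-2 - 4 \right)} j{\left(7 \right)} Y = \frac{3}{2} \cdot 7 \cdot 86 = \frac{21}{2} \cdot 86 = 903$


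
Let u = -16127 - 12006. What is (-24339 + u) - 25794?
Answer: -78266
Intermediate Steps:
u = -28133
(-24339 + u) - 25794 = (-24339 - 28133) - 25794 = -52472 - 25794 = -78266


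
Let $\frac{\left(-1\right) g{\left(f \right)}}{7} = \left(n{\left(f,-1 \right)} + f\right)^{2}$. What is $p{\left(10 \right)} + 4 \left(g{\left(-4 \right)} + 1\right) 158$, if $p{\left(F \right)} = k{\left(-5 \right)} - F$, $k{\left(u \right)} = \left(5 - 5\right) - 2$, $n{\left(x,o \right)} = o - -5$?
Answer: $620$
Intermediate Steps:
$n{\left(x,o \right)} = 5 + o$ ($n{\left(x,o \right)} = o + 5 = 5 + o$)
$k{\left(u \right)} = -2$ ($k{\left(u \right)} = 0 - 2 = -2$)
$g{\left(f \right)} = - 7 \left(4 + f\right)^{2}$ ($g{\left(f \right)} = - 7 \left(\left(5 - 1\right) + f\right)^{2} = - 7 \left(4 + f\right)^{2}$)
$p{\left(F \right)} = -2 - F$
$p{\left(10 \right)} + 4 \left(g{\left(-4 \right)} + 1\right) 158 = \left(-2 - 10\right) + 4 \left(- 7 \left(4 - 4\right)^{2} + 1\right) 158 = \left(-2 - 10\right) + 4 \left(- 7 \cdot 0^{2} + 1\right) 158 = -12 + 4 \left(\left(-7\right) 0 + 1\right) 158 = -12 + 4 \left(0 + 1\right) 158 = -12 + 4 \cdot 1 \cdot 158 = -12 + 4 \cdot 158 = -12 + 632 = 620$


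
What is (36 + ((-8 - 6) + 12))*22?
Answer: 748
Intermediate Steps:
(36 + ((-8 - 6) + 12))*22 = (36 + (-14 + 12))*22 = (36 - 2)*22 = 34*22 = 748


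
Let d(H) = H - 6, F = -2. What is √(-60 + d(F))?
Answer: 2*I*√17 ≈ 8.2462*I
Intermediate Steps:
d(H) = -6 + H
√(-60 + d(F)) = √(-60 + (-6 - 2)) = √(-60 - 8) = √(-68) = 2*I*√17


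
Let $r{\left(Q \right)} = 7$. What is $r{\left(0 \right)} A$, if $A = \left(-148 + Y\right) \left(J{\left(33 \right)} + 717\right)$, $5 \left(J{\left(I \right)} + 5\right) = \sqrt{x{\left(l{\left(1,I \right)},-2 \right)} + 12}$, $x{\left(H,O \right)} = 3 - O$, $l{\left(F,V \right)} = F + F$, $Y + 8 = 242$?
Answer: $428624 + \frac{602 \sqrt{17}}{5} \approx 4.2912 \cdot 10^{5}$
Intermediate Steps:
$Y = 234$ ($Y = -8 + 242 = 234$)
$l{\left(F,V \right)} = 2 F$
$J{\left(I \right)} = -5 + \frac{\sqrt{17}}{5}$ ($J{\left(I \right)} = -5 + \frac{\sqrt{\left(3 - -2\right) + 12}}{5} = -5 + \frac{\sqrt{\left(3 + 2\right) + 12}}{5} = -5 + \frac{\sqrt{5 + 12}}{5} = -5 + \frac{\sqrt{17}}{5}$)
$A = 61232 + \frac{86 \sqrt{17}}{5}$ ($A = \left(-148 + 234\right) \left(\left(-5 + \frac{\sqrt{17}}{5}\right) + 717\right) = 86 \left(712 + \frac{\sqrt{17}}{5}\right) = 61232 + \frac{86 \sqrt{17}}{5} \approx 61303.0$)
$r{\left(0 \right)} A = 7 \left(61232 + \frac{86 \sqrt{17}}{5}\right) = 428624 + \frac{602 \sqrt{17}}{5}$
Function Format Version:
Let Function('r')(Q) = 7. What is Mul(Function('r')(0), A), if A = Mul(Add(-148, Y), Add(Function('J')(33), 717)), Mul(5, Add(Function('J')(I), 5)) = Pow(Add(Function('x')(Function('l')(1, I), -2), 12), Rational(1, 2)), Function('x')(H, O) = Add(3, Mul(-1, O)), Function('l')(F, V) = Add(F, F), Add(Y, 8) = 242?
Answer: Add(428624, Mul(Rational(602, 5), Pow(17, Rational(1, 2)))) ≈ 4.2912e+5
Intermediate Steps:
Y = 234 (Y = Add(-8, 242) = 234)
Function('l')(F, V) = Mul(2, F)
Function('J')(I) = Add(-5, Mul(Rational(1, 5), Pow(17, Rational(1, 2)))) (Function('J')(I) = Add(-5, Mul(Rational(1, 5), Pow(Add(Add(3, Mul(-1, -2)), 12), Rational(1, 2)))) = Add(-5, Mul(Rational(1, 5), Pow(Add(Add(3, 2), 12), Rational(1, 2)))) = Add(-5, Mul(Rational(1, 5), Pow(Add(5, 12), Rational(1, 2)))) = Add(-5, Mul(Rational(1, 5), Pow(17, Rational(1, 2)))))
A = Add(61232, Mul(Rational(86, 5), Pow(17, Rational(1, 2)))) (A = Mul(Add(-148, 234), Add(Add(-5, Mul(Rational(1, 5), Pow(17, Rational(1, 2)))), 717)) = Mul(86, Add(712, Mul(Rational(1, 5), Pow(17, Rational(1, 2))))) = Add(61232, Mul(Rational(86, 5), Pow(17, Rational(1, 2)))) ≈ 61303.)
Mul(Function('r')(0), A) = Mul(7, Add(61232, Mul(Rational(86, 5), Pow(17, Rational(1, 2))))) = Add(428624, Mul(Rational(602, 5), Pow(17, Rational(1, 2))))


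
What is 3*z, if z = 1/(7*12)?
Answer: 1/28 ≈ 0.035714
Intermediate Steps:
z = 1/84 ≈ 0.011905
3*z = 3*(1/84) = 1/28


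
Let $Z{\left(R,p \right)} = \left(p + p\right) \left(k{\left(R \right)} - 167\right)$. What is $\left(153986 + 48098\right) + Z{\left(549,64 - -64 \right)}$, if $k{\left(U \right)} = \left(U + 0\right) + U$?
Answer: $440420$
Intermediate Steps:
$k{\left(U \right)} = 2 U$ ($k{\left(U \right)} = U + U = 2 U$)
$Z{\left(R,p \right)} = 2 p \left(-167 + 2 R\right)$ ($Z{\left(R,p \right)} = \left(p + p\right) \left(2 R - 167\right) = 2 p \left(-167 + 2 R\right)$)
$\left(153986 + 48098\right) + Z{\left(549,64 - -64 \right)} = \left(153986 + 48098\right) + 2 \left(64 - -64\right) \left(-167 + 2 \cdot 549\right) = 202084 + 2 \left(64 + 64\right) \left(-167 + 1098\right) = 202084 + 2 \cdot 128 \cdot 931 = 202084 + 238336 = 440420$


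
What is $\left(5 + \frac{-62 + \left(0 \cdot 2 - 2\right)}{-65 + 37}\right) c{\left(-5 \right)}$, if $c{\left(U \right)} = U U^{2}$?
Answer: $- \frac{6375}{7} \approx -910.71$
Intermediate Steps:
$c{\left(U \right)} = U^{3}$
$\left(5 + \frac{-62 + \left(0 \cdot 2 - 2\right)}{-65 + 37}\right) c{\left(-5 \right)} = \left(5 + \frac{-62 + \left(0 \cdot 2 - 2\right)}{-65 + 37}\right) \left(-5\right)^{3} = \left(5 + \frac{-62 + \left(0 - 2\right)}{-28}\right) \left(-125\right) = \left(5 + \left(-62 - 2\right) \left(- \frac{1}{28}\right)\right) \left(-125\right) = \left(5 - - \frac{16}{7}\right) \left(-125\right) = \left(5 + \frac{16}{7}\right) \left(-125\right) = \frac{51}{7} \left(-125\right) = - \frac{6375}{7}$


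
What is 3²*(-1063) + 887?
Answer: -8680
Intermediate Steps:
3²*(-1063) + 887 = 9*(-1063) + 887 = -9567 + 887 = -8680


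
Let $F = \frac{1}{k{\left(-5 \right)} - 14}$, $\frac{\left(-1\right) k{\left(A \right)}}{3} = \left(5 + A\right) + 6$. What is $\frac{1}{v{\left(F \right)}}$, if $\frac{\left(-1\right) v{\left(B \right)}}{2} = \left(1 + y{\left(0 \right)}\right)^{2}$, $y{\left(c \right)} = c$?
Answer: $- \frac{1}{2} \approx -0.5$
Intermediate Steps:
$k{\left(A \right)} = -33 - 3 A$ ($k{\left(A \right)} = - 3 \left(\left(5 + A\right) + 6\right) = - 3 \left(11 + A\right) = -33 - 3 A$)
$F = - \frac{1}{32}$ ($F = \frac{1}{\left(-33 - -15\right) - 14} = \frac{1}{\left(-33 + 15\right) - 14} = \frac{1}{-18 - 14} = \frac{1}{-32} = - \frac{1}{32} \approx -0.03125$)
$v{\left(B \right)} = -2$ ($v{\left(B \right)} = - 2 \left(1 + 0\right)^{2} = - 2 \cdot 1^{2} = \left(-2\right) 1 = -2$)
$\frac{1}{v{\left(F \right)}} = \frac{1}{-2} = - \frac{1}{2}$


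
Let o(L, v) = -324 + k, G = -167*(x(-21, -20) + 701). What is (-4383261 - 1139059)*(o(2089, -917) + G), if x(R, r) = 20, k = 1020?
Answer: 661082449520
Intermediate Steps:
G = -120407 (G = -167*(20 + 701) = -167*721 = -120407)
o(L, v) = 696 (o(L, v) = -324 + 1020 = 696)
(-4383261 - 1139059)*(o(2089, -917) + G) = (-4383261 - 1139059)*(696 - 120407) = -5522320*(-119711) = 661082449520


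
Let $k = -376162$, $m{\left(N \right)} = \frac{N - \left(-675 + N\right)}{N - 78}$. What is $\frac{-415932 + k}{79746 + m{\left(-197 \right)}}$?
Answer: $- \frac{8713034}{877179} \approx -9.933$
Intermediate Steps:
$m{\left(N \right)} = \frac{675}{-78 + N}$
$\frac{-415932 + k}{79746 + m{\left(-197 \right)}} = \frac{-415932 - 376162}{79746 + \frac{675}{-78 - 197}} = - \frac{792094}{79746 + \frac{675}{-275}} = - \frac{792094}{79746 + 675 \left(- \frac{1}{275}\right)} = - \frac{792094}{79746 - \frac{27}{11}} = - \frac{792094}{\frac{877179}{11}} = \left(-792094\right) \frac{11}{877179} = - \frac{8713034}{877179}$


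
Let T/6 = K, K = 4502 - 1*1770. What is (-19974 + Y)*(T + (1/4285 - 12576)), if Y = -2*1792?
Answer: -385210074038/4285 ≈ -8.9897e+7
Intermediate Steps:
K = 2732 (K = 4502 - 1770 = 2732)
T = 16392 (T = 6*2732 = 16392)
Y = -3584
(-19974 + Y)*(T + (1/4285 - 12576)) = (-19974 - 3584)*(16392 + (1/4285 - 12576)) = -23558*(16392 + (1/4285 - 12576)) = -23558*(16392 - 53888159/4285) = -23558*16351561/4285 = -385210074038/4285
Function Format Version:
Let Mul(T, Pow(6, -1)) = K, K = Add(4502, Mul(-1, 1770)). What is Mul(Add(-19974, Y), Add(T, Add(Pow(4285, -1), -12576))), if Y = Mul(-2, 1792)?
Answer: Rational(-385210074038, 4285) ≈ -8.9897e+7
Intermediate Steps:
K = 2732 (K = Add(4502, -1770) = 2732)
T = 16392 (T = Mul(6, 2732) = 16392)
Y = -3584
Mul(Add(-19974, Y), Add(T, Add(Pow(4285, -1), -12576))) = Mul(Add(-19974, -3584), Add(16392, Add(Pow(4285, -1), -12576))) = Mul(-23558, Add(16392, Add(Rational(1, 4285), -12576))) = Mul(-23558, Add(16392, Rational(-53888159, 4285))) = Mul(-23558, Rational(16351561, 4285)) = Rational(-385210074038, 4285)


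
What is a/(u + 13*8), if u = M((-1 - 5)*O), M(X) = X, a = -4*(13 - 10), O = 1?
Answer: -6/49 ≈ -0.12245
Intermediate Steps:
a = -12 (a = -4*3 = -12)
u = -6 (u = (-1 - 5)*1 = -6*1 = -6)
a/(u + 13*8) = -12/(-6 + 13*8) = -12/(-6 + 104) = -12/98 = -12*1/98 = -6/49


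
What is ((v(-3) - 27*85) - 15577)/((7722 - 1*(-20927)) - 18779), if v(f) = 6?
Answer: -8933/4935 ≈ -1.8101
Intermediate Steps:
((v(-3) - 27*85) - 15577)/((7722 - 1*(-20927)) - 18779) = ((6 - 27*85) - 15577)/((7722 - 1*(-20927)) - 18779) = ((6 - 2295) - 15577)/((7722 + 20927) - 18779) = (-2289 - 15577)/(28649 - 18779) = -17866/9870 = -17866*1/9870 = -8933/4935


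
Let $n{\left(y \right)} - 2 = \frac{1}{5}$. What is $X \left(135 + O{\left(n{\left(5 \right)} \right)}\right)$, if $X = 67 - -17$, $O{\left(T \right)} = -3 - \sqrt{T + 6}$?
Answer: $11088 - \frac{84 \sqrt{205}}{5} \approx 10847.0$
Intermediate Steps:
$n{\left(y \right)} = \frac{11}{5}$ ($n{\left(y \right)} = 2 + \frac{1}{5} = \frac{11}{5}$)
$O{\left(T \right)} = -3 - \sqrt{6 + T}$
$X = 84$ ($X = 67 + 17 = 84$)
$X \left(135 + O{\left(n{\left(5 \right)} \right)}\right) = 84 \left(135 - \left(3 + \sqrt{6 + \frac{11}{5}}\right)\right) = 84 \left(135 - \left(3 + \sqrt{\frac{41}{5}}\right)\right) = 84 \left(135 - \left(3 + \frac{\sqrt{205}}{5}\right)\right) = 84 \left(132 - \frac{\sqrt{205}}{5}\right) = 11088 - \frac{84 \sqrt{205}}{5}$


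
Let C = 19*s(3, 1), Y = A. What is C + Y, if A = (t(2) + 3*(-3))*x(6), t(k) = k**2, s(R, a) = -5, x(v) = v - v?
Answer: -95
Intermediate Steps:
x(v) = 0
A = 0 (A = (2**2 + 3*(-3))*0 = (4 - 9)*0 = -5*0 = 0)
Y = 0
C = -95 (C = 19*(-5) = -95)
C + Y = -95 + 0 = -95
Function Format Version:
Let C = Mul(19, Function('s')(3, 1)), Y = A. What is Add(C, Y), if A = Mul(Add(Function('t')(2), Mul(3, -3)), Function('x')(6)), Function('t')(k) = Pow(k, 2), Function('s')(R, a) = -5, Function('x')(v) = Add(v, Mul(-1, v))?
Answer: -95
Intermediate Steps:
Function('x')(v) = 0
A = 0 (A = Mul(Add(Pow(2, 2), Mul(3, -3)), 0) = Mul(Add(4, -9), 0) = Mul(-5, 0) = 0)
Y = 0
C = -95 (C = Mul(19, -5) = -95)
Add(C, Y) = Add(-95, 0) = -95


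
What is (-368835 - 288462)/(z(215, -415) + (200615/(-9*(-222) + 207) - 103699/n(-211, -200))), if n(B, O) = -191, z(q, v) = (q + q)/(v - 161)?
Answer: -196852563936/189624431 ≈ -1038.1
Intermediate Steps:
z(q, v) = 2*q/(-161 + v) (z(q, v) = (2*q)/(-161 + v) = 2*q/(-161 + v))
(-368835 - 288462)/(z(215, -415) + (200615/(-9*(-222) + 207) - 103699/n(-211, -200))) = (-368835 - 288462)/(2*215/(-161 - 415) + (200615/(-9*(-222) + 207) - 103699/(-191))) = -657297/(2*215/(-576) + (200615/(1998 + 207) - 103699*(-1/191))) = -657297/(2*215*(-1/576) + (200615/2205 + 103699/191)) = -657297/(-215/288 + (200615*(1/2205) + 103699/191)) = -657297/(-215/288 + (40123/441 + 103699/191)) = -657297/(-215/288 + 53394752/84231) = -657297/189624431/299488 = -657297*299488/189624431 = -196852563936/189624431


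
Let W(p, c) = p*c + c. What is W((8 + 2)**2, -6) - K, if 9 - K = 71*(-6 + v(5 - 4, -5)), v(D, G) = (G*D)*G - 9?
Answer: 95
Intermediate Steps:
v(D, G) = -9 + D*G**2 (v(D, G) = (D*G)*G - 9 = D*G**2 - 9 = -9 + D*G**2)
W(p, c) = c + c*p (W(p, c) = c*p + c = c + c*p)
K = -701 (K = 9 - 71*(-6 + (-9 + (5 - 4)*(-5)**2)) = 9 - 71*(-6 + (-9 + 1*25)) = 9 - 71*(-6 + (-9 + 25)) = 9 - 71*(-6 + 16) = 9 - 71*10 = 9 - 1*710 = 9 - 710 = -701)
W((8 + 2)**2, -6) - K = -6*(1 + (8 + 2)**2) - 1*(-701) = -6*(1 + 10**2) + 701 = -6*(1 + 100) + 701 = -6*101 + 701 = -606 + 701 = 95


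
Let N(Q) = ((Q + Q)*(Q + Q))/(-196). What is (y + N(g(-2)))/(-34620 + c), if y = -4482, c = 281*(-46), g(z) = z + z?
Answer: 109817/1164877 ≈ 0.094273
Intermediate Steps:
g(z) = 2*z
c = -12926
N(Q) = -Q²/49 (N(Q) = ((2*Q)*(2*Q))*(-1/196) = (4*Q²)*(-1/196) = -Q²/49)
(y + N(g(-2)))/(-34620 + c) = (-4482 - (2*(-2))²/49)/(-34620 - 12926) = (-4482 - 1/49*(-4)²)/(-47546) = (-4482 - 1/49*16)*(-1/47546) = (-4482 - 16/49)*(-1/47546) = -219634/49*(-1/47546) = 109817/1164877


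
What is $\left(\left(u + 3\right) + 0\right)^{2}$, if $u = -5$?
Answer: $4$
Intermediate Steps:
$\left(\left(u + 3\right) + 0\right)^{2} = \left(\left(-5 + 3\right) + 0\right)^{2} = \left(-2 + 0\right)^{2} = \left(-2\right)^{2} = 4$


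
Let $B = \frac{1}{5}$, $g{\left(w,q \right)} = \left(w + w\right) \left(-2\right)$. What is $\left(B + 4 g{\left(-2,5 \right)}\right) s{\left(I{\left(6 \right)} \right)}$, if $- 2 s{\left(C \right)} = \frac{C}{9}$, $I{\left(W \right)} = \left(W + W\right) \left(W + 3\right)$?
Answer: $- \frac{966}{5} \approx -193.2$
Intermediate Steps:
$g{\left(w,q \right)} = - 4 w$ ($g{\left(w,q \right)} = 2 w \left(-2\right) = - 4 w$)
$B = \frac{1}{5} \approx 0.2$
$I{\left(W \right)} = 2 W \left(3 + W\right)$
$s{\left(C \right)} = - \frac{C}{18}$ ($s{\left(C \right)} = - \frac{C \frac{1}{9}}{2} = - \frac{\frac{1}{9} C}{2} = - \frac{C}{18}$)
$\left(B + 4 g{\left(-2,5 \right)}\right) s{\left(I{\left(6 \right)} \right)} = \left(\frac{1}{5} + 4 \left(\left(-4\right) \left(-2\right)\right)\right) \left(- \frac{2 \cdot 6 \left(3 + 6\right)}{18}\right) = \left(\frac{1}{5} + 4 \cdot 8\right) \left(- \frac{2 \cdot 6 \cdot 9}{18}\right) = \left(\frac{1}{5} + 32\right) \left(\left(- \frac{1}{18}\right) 108\right) = \frac{161}{5} \left(-6\right) = - \frac{966}{5}$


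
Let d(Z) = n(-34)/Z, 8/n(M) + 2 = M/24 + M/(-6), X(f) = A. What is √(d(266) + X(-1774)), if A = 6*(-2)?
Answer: 2*I*√477071/399 ≈ 3.4622*I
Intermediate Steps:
A = -12
X(f) = -12
n(M) = 8/(-2 - M/8) (n(M) = 8/(-2 + (M/24 + M/(-6))) = 8/(-2 + (M*(1/24) + M*(-⅙))) = 8/(-2 + (M/24 - M/6)) = 8/(-2 - M/8))
d(Z) = 32/(9*Z) (d(Z) = (-64/(16 - 34))/Z = (-64/(-18))/Z = (-64*(-1/18))/Z = 32/(9*Z))
√(d(266) + X(-1774)) = √((32/9)/266 - 12) = √((32/9)*(1/266) - 12) = √(16/1197 - 12) = √(-14348/1197) = 2*I*√477071/399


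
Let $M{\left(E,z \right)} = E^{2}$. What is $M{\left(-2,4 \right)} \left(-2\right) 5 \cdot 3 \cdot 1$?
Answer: $-120$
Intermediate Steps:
$M{\left(-2,4 \right)} \left(-2\right) 5 \cdot 3 \cdot 1 = \left(-2\right)^{2} \left(-2\right) 5 \cdot 3 \cdot 1 = 4 \left(\left(-10\right) 3\right) 1 = 4 \left(-30\right) 1 = \left(-120\right) 1 = -120$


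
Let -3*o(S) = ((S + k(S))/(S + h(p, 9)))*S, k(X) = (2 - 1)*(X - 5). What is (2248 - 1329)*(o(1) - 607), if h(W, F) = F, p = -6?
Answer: -5577411/10 ≈ -5.5774e+5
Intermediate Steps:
k(X) = -5 + X (k(X) = 1*(-5 + X) = -5 + X)
o(S) = -S*(-5 + 2*S)/(3*(9 + S)) (o(S) = -(S + (-5 + S))/(S + 9)*S/3 = -(-5 + 2*S)/(9 + S)*S/3 = -S*(-5 + 2*S)/(3*(9 + S)))
(2248 - 1329)*(o(1) - 607) = (2248 - 1329)*((⅓)*1*(5 - 2*1)/(9 + 1) - 607) = 919*((⅓)*1*(5 - 2)/10 - 607) = 919*((⅓)*1*(⅒)*3 - 607) = 919*(⅒ - 607) = 919*(-6069/10) = -5577411/10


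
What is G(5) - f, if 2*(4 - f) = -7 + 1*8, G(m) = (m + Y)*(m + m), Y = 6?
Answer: 213/2 ≈ 106.50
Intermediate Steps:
G(m) = 2*m*(6 + m) (G(m) = (m + 6)*(m + m) = (6 + m)*(2*m) = 2*m*(6 + m))
f = 7/2 (f = 4 - (-7 + 1*8)/2 = 4 - (-7 + 8)/2 = 4 - ½*1 = 4 - ½ = 7/2 ≈ 3.5000)
G(5) - f = 2*5*(6 + 5) - 1*7/2 = 2*5*11 - 7/2 = 110 - 7/2 = 213/2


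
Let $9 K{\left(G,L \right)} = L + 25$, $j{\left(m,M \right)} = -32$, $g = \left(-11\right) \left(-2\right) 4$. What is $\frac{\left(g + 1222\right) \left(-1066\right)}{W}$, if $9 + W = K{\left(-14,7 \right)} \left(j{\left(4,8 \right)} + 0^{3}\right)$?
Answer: $\frac{193356}{17} \approx 11374.0$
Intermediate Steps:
$g = 88$ ($g = 22 \cdot 4 = 88$)
$K{\left(G,L \right)} = \frac{25}{9} + \frac{L}{9}$ ($K{\left(G,L \right)} = \frac{L + 25}{9} = \frac{25 + L}{9} = \frac{25}{9} + \frac{L}{9}$)
$W = - \frac{1105}{9}$ ($W = -9 + \left(\frac{25}{9} + \frac{1}{9} \cdot 7\right) \left(-32 + 0^{3}\right) = -9 + \left(\frac{25}{9} + \frac{7}{9}\right) \left(-32 + 0\right) = -9 + \frac{32}{9} \left(-32\right) = -9 - \frac{1024}{9} = - \frac{1105}{9} \approx -122.78$)
$\frac{\left(g + 1222\right) \left(-1066\right)}{W} = \frac{\left(88 + 1222\right) \left(-1066\right)}{- \frac{1105}{9}} = 1310 \left(-1066\right) \left(- \frac{9}{1105}\right) = \left(-1396460\right) \left(- \frac{9}{1105}\right) = \frac{193356}{17}$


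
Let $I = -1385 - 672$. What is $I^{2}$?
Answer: $4231249$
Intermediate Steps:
$I = -2057$
$I^{2} = \left(-2057\right)^{2} = 4231249$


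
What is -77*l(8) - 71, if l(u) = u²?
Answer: -4999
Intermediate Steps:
-77*l(8) - 71 = -77*8² - 71 = -77*64 - 71 = -4928 - 71 = -4999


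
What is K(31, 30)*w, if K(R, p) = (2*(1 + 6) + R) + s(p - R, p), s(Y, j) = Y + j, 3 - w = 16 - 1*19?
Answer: 444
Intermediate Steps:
w = 6 (w = 3 - (16 - 1*19) = 3 - (16 - 19) = 3 - 1*(-3) = 3 + 3 = 6)
K(R, p) = 14 + 2*p (K(R, p) = (2*(1 + 6) + R) + ((p - R) + p) = (2*7 + R) + (-R + 2*p) = (14 + R) + (-R + 2*p) = 14 + 2*p)
K(31, 30)*w = (14 + 2*30)*6 = (14 + 60)*6 = 74*6 = 444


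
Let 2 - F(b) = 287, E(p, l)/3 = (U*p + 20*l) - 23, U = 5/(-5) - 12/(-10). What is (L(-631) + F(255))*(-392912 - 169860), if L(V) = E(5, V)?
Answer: 21504080892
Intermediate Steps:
U = ⅕ (U = 5*(-⅕) - 12*(-⅒) = -1 + 6/5 = ⅕ ≈ 0.20000)
E(p, l) = -69 + 60*l + 3*p/5 (E(p, l) = 3*((p/5 + 20*l) - 23) = 3*((20*l + p/5) - 23) = 3*(-23 + 20*l + p/5) = -69 + 60*l + 3*p/5)
L(V) = -66 + 60*V (L(V) = -69 + 60*V + (⅗)*5 = -69 + 60*V + 3 = -66 + 60*V)
F(b) = -285 (F(b) = 2 - 1*287 = 2 - 287 = -285)
(L(-631) + F(255))*(-392912 - 169860) = ((-66 + 60*(-631)) - 285)*(-392912 - 169860) = ((-66 - 37860) - 285)*(-562772) = (-37926 - 285)*(-562772) = -38211*(-562772) = 21504080892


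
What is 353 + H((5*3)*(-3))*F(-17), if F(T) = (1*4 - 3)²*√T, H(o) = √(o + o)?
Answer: 353 - 3*√170 ≈ 313.88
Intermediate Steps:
H(o) = √2*√o (H(o) = √(2*o) = √2*√o)
F(T) = √T (F(T) = (4 - 3)²*√T = 1²*√T = 1*√T = √T)
353 + H((5*3)*(-3))*F(-17) = 353 + (√2*√((5*3)*(-3)))*√(-17) = 353 + (√2*√(15*(-3)))*(I*√17) = 353 + (√2*√(-45))*(I*√17) = 353 + (√2*(3*I*√5))*(I*√17) = 353 + (3*I*√10)*(I*√17) = 353 - 3*√170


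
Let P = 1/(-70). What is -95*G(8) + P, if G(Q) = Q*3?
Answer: -159601/70 ≈ -2280.0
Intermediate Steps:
G(Q) = 3*Q
P = -1/70 ≈ -0.014286
-95*G(8) + P = -285*8 - 1/70 = -95*24 - 1/70 = -2280 - 1/70 = -159601/70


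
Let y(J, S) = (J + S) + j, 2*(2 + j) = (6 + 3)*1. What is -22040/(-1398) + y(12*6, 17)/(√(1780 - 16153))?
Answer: 11020/699 - 61*I*√1597/3194 ≈ 15.765 - 0.76322*I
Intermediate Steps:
j = 5/2 (j = -2 + ((6 + 3)*1)/2 = -2 + (9*1)/2 = -2 + (½)*9 = -2 + 9/2 = 5/2 ≈ 2.5000)
y(J, S) = 5/2 + J + S (y(J, S) = (J + S) + 5/2 = 5/2 + J + S)
-22040/(-1398) + y(12*6, 17)/(√(1780 - 16153)) = -22040/(-1398) + (5/2 + 12*6 + 17)/(√(1780 - 16153)) = -22040*(-1/1398) + (5/2 + 72 + 17)/(√(-14373)) = 11020/699 + 183/(2*((3*I*√1597))) = 11020/699 + 183*(-I*√1597/4791)/2 = 11020/699 - 61*I*√1597/3194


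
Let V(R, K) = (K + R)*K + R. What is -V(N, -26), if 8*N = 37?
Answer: -4483/8 ≈ -560.38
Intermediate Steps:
N = 37/8 (N = (⅛)*37 = 37/8 ≈ 4.6250)
V(R, K) = R + K*(K + R) (V(R, K) = K*(K + R) + R = R + K*(K + R))
-V(N, -26) = -(37/8 + (-26)² - 26*37/8) = -(37/8 + 676 - 481/4) = -1*4483/8 = -4483/8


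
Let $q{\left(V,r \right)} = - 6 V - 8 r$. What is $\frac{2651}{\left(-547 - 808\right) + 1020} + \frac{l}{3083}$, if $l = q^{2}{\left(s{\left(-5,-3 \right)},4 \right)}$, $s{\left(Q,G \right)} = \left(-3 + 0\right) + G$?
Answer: $- \frac{8167673}{1032805} \approx -7.9082$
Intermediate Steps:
$s{\left(Q,G \right)} = -3 + G$
$q{\left(V,r \right)} = - 8 r - 6 V$
$l = 16$ ($l = \left(\left(-8\right) 4 - 6 \left(-3 - 3\right)\right)^{2} = \left(-32 - -36\right)^{2} = \left(-32 + 36\right)^{2} = 4^{2} = 16$)
$\frac{2651}{\left(-547 - 808\right) + 1020} + \frac{l}{3083} = \frac{2651}{\left(-547 - 808\right) + 1020} + \frac{16}{3083} = \frac{2651}{-1355 + 1020} + 16 \cdot \frac{1}{3083} = \frac{2651}{-335} + \frac{16}{3083} = 2651 \left(- \frac{1}{335}\right) + \frac{16}{3083} = - \frac{2651}{335} + \frac{16}{3083} = - \frac{8167673}{1032805}$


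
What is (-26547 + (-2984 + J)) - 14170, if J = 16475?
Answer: -27226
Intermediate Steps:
(-26547 + (-2984 + J)) - 14170 = (-26547 + (-2984 + 16475)) - 14170 = (-26547 + 13491) - 14170 = -13056 - 14170 = -27226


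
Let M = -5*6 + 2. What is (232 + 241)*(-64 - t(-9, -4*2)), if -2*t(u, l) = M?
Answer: -36894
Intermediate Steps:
M = -28 (M = -30 + 2 = -28)
t(u, l) = 14 (t(u, l) = -½*(-28) = 14)
(232 + 241)*(-64 - t(-9, -4*2)) = (232 + 241)*(-64 - 1*14) = 473*(-64 - 14) = 473*(-78) = -36894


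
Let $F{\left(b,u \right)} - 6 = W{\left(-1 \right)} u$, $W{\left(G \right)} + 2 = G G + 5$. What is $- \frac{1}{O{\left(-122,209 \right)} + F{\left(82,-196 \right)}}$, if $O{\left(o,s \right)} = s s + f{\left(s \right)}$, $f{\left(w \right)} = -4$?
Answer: $- \frac{1}{42899} \approx -2.3311 \cdot 10^{-5}$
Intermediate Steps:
$W{\left(G \right)} = 3 + G^{2}$ ($W{\left(G \right)} = -2 + \left(G G + 5\right) = -2 + \left(G^{2} + 5\right) = -2 + \left(5 + G^{2}\right) = 3 + G^{2}$)
$O{\left(o,s \right)} = -4 + s^{2}$ ($O{\left(o,s \right)} = s s - 4 = s^{2} - 4 = -4 + s^{2}$)
$F{\left(b,u \right)} = 6 + 4 u$ ($F{\left(b,u \right)} = 6 + \left(3 + \left(-1\right)^{2}\right) u = 6 + \left(3 + 1\right) u = 6 + 4 u$)
$- \frac{1}{O{\left(-122,209 \right)} + F{\left(82,-196 \right)}} = - \frac{1}{\left(-4 + 209^{2}\right) + \left(6 + 4 \left(-196\right)\right)} = - \frac{1}{\left(-4 + 43681\right) + \left(6 - 784\right)} = - \frac{1}{43677 - 778} = - \frac{1}{42899}$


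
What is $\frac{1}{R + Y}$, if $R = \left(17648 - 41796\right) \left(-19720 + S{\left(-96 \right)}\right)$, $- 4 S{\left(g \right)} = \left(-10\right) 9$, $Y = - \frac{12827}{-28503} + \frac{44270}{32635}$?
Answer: $\frac{186039081}{88490462198131021} \approx 2.1024 \cdot 10^{-9}$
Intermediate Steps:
$Y = \frac{336087391}{186039081}$ ($Y = \left(-12827\right) \left(- \frac{1}{28503}\right) + 44270 \cdot \frac{1}{32635} = \frac{12827}{28503} + \frac{8854}{6527} = \frac{336087391}{186039081} \approx 1.8065$)
$S{\left(g \right)} = \frac{45}{2}$ ($S{\left(g \right)} = - \frac{\left(-10\right) 9}{4} = \left(- \frac{1}{4}\right) \left(-90\right) = \frac{45}{2}$)
$R = 475655230$ ($R = \left(17648 - 41796\right) \left(-19720 + \frac{45}{2}\right) = \left(-24148\right) \left(- \frac{39395}{2}\right) = 475655230$)
$\frac{1}{R + Y} = \frac{1}{475655230 + \frac{336087391}{186039081}} = \frac{1}{\frac{88490462198131021}{186039081}} = \frac{186039081}{88490462198131021}$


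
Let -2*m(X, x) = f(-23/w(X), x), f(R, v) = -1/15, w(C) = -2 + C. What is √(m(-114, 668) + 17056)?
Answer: √15350430/30 ≈ 130.60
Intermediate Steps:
f(R, v) = -1/15 (f(R, v) = -1*1/15 = -1/15)
m(X, x) = 1/30 (m(X, x) = -½*(-1/15) = 1/30)
√(m(-114, 668) + 17056) = √(1/30 + 17056) = √(511681/30) = √15350430/30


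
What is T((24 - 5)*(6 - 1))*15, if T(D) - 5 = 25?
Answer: 450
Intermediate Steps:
T(D) = 30 (T(D) = 5 + 25 = 30)
T((24 - 5)*(6 - 1))*15 = 30*15 = 450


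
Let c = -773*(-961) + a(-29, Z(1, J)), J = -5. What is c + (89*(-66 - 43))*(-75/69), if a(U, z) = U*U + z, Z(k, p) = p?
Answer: 17347372/23 ≈ 7.5423e+5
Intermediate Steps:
a(U, z) = z + U² (a(U, z) = U² + z = z + U²)
c = 743689 (c = -773*(-961) + (-5 + (-29)²) = 742853 + (-5 + 841) = 742853 + 836 = 743689)
c + (89*(-66 - 43))*(-75/69) = 743689 + (89*(-66 - 43))*(-75/69) = 743689 + (89*(-109))*(-75*1/69) = 743689 - 9701*(-25/23) = 743689 + 242525/23 = 17347372/23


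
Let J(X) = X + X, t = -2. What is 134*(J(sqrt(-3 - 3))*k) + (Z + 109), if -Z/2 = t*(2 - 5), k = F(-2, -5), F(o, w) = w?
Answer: 97 - 1340*I*sqrt(6) ≈ 97.0 - 3282.3*I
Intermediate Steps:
k = -5
J(X) = 2*X
Z = -12 (Z = -(-4)*(2 - 5) = -(-4)*(-3) = -2*6 = -12)
134*(J(sqrt(-3 - 3))*k) + (Z + 109) = 134*((2*sqrt(-3 - 3))*(-5)) + (-12 + 109) = 134*((2*sqrt(-6))*(-5)) + 97 = 134*((2*(I*sqrt(6)))*(-5)) + 97 = 134*((2*I*sqrt(6))*(-5)) + 97 = 134*(-10*I*sqrt(6)) + 97 = -1340*I*sqrt(6) + 97 = 97 - 1340*I*sqrt(6)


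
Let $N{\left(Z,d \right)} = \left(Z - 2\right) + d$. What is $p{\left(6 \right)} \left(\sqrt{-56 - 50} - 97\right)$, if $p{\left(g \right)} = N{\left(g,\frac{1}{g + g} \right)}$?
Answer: $- \frac{4753}{12} + \frac{49 i \sqrt{106}}{12} \approx -396.08 + 42.04 i$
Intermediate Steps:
$N{\left(Z,d \right)} = -2 + Z + d$ ($N{\left(Z,d \right)} = \left(-2 + Z\right) + d = -2 + Z + d$)
$p{\left(g \right)} = -2 + g + \frac{1}{2 g}$ ($p{\left(g \right)} = -2 + g + \frac{1}{g + g} = -2 + g + \frac{1}{2 g}$)
$p{\left(6 \right)} \left(\sqrt{-56 - 50} - 97\right) = \left(-2 + 6 + \frac{1}{2 \cdot 6}\right) \left(\sqrt{-56 - 50} - 97\right) = \left(-2 + 6 + \frac{1}{2} \cdot \frac{1}{6}\right) \left(\sqrt{-106} - 97\right) = \left(-2 + 6 + \frac{1}{12}\right) \left(i \sqrt{106} - 97\right) = \frac{49 \left(-97 + i \sqrt{106}\right)}{12} = - \frac{4753}{12} + \frac{49 i \sqrt{106}}{12}$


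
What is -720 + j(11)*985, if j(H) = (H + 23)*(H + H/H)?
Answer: 401160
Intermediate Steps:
j(H) = (1 + H)*(23 + H) (j(H) = (23 + H)*(H + 1) = (23 + H)*(1 + H) = (1 + H)*(23 + H))
-720 + j(11)*985 = -720 + (23 + 11**2 + 24*11)*985 = -720 + (23 + 121 + 264)*985 = -720 + 408*985 = -720 + 401880 = 401160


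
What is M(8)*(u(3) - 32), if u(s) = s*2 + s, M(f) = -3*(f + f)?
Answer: 1104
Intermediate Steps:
M(f) = -6*f
u(s) = 3*s (u(s) = 2*s + s = 3*s)
M(8)*(u(3) - 32) = (-6*8)*(3*3 - 32) = -48*(9 - 32) = -48*(-23) = 1104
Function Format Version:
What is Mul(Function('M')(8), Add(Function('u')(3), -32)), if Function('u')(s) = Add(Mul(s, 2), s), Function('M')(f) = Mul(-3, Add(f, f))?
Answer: 1104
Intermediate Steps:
Function('M')(f) = Mul(-6, f) (Function('M')(f) = Mul(-3, Mul(2, f)) = Mul(-6, f))
Function('u')(s) = Mul(3, s) (Function('u')(s) = Add(Mul(2, s), s) = Mul(3, s))
Mul(Function('M')(8), Add(Function('u')(3), -32)) = Mul(Mul(-6, 8), Add(Mul(3, 3), -32)) = Mul(-48, Add(9, -32)) = Mul(-48, -23) = 1104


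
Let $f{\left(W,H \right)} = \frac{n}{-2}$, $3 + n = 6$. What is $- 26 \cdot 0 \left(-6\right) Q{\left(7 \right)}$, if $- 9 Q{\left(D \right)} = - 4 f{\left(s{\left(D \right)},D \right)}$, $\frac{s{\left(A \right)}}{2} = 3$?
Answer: $0$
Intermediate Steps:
$n = 3$ ($n = -3 + 6 = 3$)
$s{\left(A \right)} = 6$ ($s{\left(A \right)} = 2 \cdot 3 = 6$)
$f{\left(W,H \right)} = - \frac{3}{2}$ ($f{\left(W,H \right)} = \frac{3}{-2} = 3 \left(- \frac{1}{2}\right) = - \frac{3}{2}$)
$Q{\left(D \right)} = - \frac{2}{3}$ ($Q{\left(D \right)} = - \frac{\left(-4\right) \left(- \frac{3}{2}\right)}{9} = \left(- \frac{1}{9}\right) 6 = - \frac{2}{3}$)
$- 26 \cdot 0 \left(-6\right) Q{\left(7 \right)} = - 26 \cdot 0 \left(-6\right) \left(- \frac{2}{3}\right) = \left(-26\right) 0 \left(- \frac{2}{3}\right) = 0 \left(- \frac{2}{3}\right) = 0$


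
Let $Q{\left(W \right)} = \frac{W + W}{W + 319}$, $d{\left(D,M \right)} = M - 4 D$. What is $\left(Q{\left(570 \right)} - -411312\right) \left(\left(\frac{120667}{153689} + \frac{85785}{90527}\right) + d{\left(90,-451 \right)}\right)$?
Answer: $- \frac{4117061655868310003772}{12368660647567} \approx -3.3286 \cdot 10^{8}$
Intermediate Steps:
$Q{\left(W \right)} = \frac{2 W}{319 + W}$
$\left(Q{\left(570 \right)} - -411312\right) \left(\left(\frac{120667}{153689} + \frac{85785}{90527}\right) + d{\left(90,-451 \right)}\right) = \left(2 \cdot 570 \frac{1}{319 + 570} - -411312\right) \left(\left(\frac{120667}{153689} + \frac{85785}{90527}\right) - 811\right) = \left(2 \cdot 570 \cdot \frac{1}{889} + 411312\right) \left(\left(120667 \cdot \frac{1}{153689} + 85785 \cdot \frac{1}{90527}\right) - 811\right) = \left(2 \cdot 570 \cdot \frac{1}{889} + 411312\right) \left(\left(\frac{120667}{153689} + \frac{85785}{90527}\right) - 811\right) = \left(\frac{1140}{889} + 411312\right) \left(\frac{24107832374}{13913004103} - 811\right) = \frac{365657508}{889} \left(- \frac{11259338495159}{13913004103}\right) = - \frac{4117061655868310003772}{12368660647567}$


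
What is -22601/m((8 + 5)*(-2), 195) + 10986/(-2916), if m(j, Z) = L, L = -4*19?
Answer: 5422465/18468 ≈ 293.61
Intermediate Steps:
L = -76
m(j, Z) = -76
-22601/m((8 + 5)*(-2), 195) + 10986/(-2916) = -22601/(-76) + 10986/(-2916) = -22601*(-1/76) + 10986*(-1/2916) = 22601/76 - 1831/486 = 5422465/18468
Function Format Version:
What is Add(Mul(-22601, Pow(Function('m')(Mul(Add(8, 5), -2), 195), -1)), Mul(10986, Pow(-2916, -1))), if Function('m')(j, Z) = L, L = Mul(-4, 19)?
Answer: Rational(5422465, 18468) ≈ 293.61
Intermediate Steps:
L = -76
Function('m')(j, Z) = -76
Add(Mul(-22601, Pow(Function('m')(Mul(Add(8, 5), -2), 195), -1)), Mul(10986, Pow(-2916, -1))) = Add(Mul(-22601, Pow(-76, -1)), Mul(10986, Pow(-2916, -1))) = Add(Mul(-22601, Rational(-1, 76)), Mul(10986, Rational(-1, 2916))) = Add(Rational(22601, 76), Rational(-1831, 486)) = Rational(5422465, 18468)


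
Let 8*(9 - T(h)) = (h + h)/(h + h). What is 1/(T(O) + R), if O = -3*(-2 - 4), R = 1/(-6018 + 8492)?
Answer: 9896/87831 ≈ 0.11267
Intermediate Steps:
R = 1/2474 ≈ 0.00040420
O = 18 (O = -3*(-6) = 18)
T(h) = 71/8 (T(h) = 9 - (h + h)/(8*(h + h)) = 9 - 2*h/(8*(2*h)) = 9 - 2*h*1/(2*h)/8 = 9 - 1/8*1 = 9 - 1/8 = 71/8)
1/(T(O) + R) = 1/(71/8 + 1/2474) = 1/(87831/9896) = 9896/87831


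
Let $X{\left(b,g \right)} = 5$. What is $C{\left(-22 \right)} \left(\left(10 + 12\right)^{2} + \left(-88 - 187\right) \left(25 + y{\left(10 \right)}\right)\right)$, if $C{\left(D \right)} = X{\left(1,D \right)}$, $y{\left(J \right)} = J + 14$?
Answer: $-64955$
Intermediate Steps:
$y{\left(J \right)} = 14 + J$
$C{\left(D \right)} = 5$
$C{\left(-22 \right)} \left(\left(10 + 12\right)^{2} + \left(-88 - 187\right) \left(25 + y{\left(10 \right)}\right)\right) = 5 \left(\left(10 + 12\right)^{2} + \left(-88 - 187\right) \left(25 + \left(14 + 10\right)\right)\right) = 5 \left(22^{2} - 275 \left(25 + 24\right)\right) = 5 \left(484 - 13475\right) = 5 \left(-12991\right) = -64955$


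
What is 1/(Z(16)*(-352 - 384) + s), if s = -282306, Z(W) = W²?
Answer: -1/470722 ≈ -2.1244e-6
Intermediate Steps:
1/(Z(16)*(-352 - 384) + s) = 1/(16²*(-352 - 384) - 282306) = 1/(256*(-736) - 282306) = 1/(-188416 - 282306) = 1/(-470722) = -1/470722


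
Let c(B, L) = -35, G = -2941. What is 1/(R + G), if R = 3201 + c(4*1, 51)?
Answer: 1/225 ≈ 0.0044444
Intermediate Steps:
R = 3166 (R = 3201 - 35 = 3166)
1/(R + G) = 1/(3166 - 2941) = 1/225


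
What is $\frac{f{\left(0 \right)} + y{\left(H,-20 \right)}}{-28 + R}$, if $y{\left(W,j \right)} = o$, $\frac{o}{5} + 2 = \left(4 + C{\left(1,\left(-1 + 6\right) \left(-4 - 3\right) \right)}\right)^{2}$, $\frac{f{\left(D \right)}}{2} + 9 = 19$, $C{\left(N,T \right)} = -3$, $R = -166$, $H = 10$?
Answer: $- \frac{15}{194} \approx -0.07732$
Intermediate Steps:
$f{\left(D \right)} = 20$ ($f{\left(D \right)} = -18 + 2 \cdot 19 = -18 + 38 = 20$)
$o = -5$ ($o = -10 + 5 \left(4 - 3\right)^{2} = -10 + 5 \cdot 1^{2} = -10 + 5 \cdot 1 = -10 + 5 = -5$)
$y{\left(W,j \right)} = -5$
$\frac{f{\left(0 \right)} + y{\left(H,-20 \right)}}{-28 + R} = \frac{20 - 5}{-28 - 166} = \frac{15}{-194} = 15 \left(- \frac{1}{194}\right) = - \frac{15}{194}$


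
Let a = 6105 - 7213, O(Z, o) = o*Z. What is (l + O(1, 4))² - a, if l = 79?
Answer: 7997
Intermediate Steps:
O(Z, o) = Z*o
a = -1108
(l + O(1, 4))² - a = (79 + 1*4)² - 1*(-1108) = (79 + 4)² + 1108 = 83² + 1108 = 6889 + 1108 = 7997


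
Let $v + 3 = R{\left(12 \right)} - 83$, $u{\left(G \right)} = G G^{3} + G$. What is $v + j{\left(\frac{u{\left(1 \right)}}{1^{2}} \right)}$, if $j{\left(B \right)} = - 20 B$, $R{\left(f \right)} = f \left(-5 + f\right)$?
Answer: $-42$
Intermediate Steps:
$u{\left(G \right)} = G + G^{4}$ ($u{\left(G \right)} = G^{4} + G = G + G^{4}$)
$v = -2$ ($v = -3 - \left(83 - 12 \left(-5 + 12\right)\right) = -3 + \left(12 \cdot 7 - 83\right) = -3 + \left(84 - 83\right) = -3 + 1 = -2$)
$v + j{\left(\frac{u{\left(1 \right)}}{1^{2}} \right)} = -2 - 20 \frac{1 + 1^{4}}{1^{2}} = -2 - 20 \frac{1 + 1}{1} = -2 - 20 \cdot 2 \cdot 1 = -2 - 40 = -42$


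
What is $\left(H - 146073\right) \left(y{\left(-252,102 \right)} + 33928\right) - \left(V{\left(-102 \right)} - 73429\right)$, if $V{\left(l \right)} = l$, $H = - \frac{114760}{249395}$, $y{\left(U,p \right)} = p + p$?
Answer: $- \frac{248682020144959}{49879} \approx -4.9857 \cdot 10^{9}$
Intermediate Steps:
$y{\left(U,p \right)} = 2 p$
$H = - \frac{22952}{49879}$ ($H = \left(-114760\right) \frac{1}{249395} = - \frac{22952}{49879} \approx -0.46015$)
$\left(H - 146073\right) \left(y{\left(-252,102 \right)} + 33928\right) - \left(V{\left(-102 \right)} - 73429\right) = \left(- \frac{22952}{49879} - 146073\right) \left(2 \cdot 102 + 33928\right) - \left(-102 - 73429\right) = - \frac{7285998119 \left(204 + 33928\right)}{49879} - \left(-102 - 73429\right) = \left(- \frac{7285998119}{49879}\right) 34132 - -73531 = - \frac{248685687797708}{49879} + 73531 = - \frac{248682020144959}{49879}$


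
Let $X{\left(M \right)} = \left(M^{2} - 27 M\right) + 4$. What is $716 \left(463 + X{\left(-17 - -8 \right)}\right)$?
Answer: $566356$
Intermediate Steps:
$X{\left(M \right)} = 4 + M^{2} - 27 M$
$716 \left(463 + X{\left(-17 - -8 \right)}\right) = 716 \left(463 + \left(4 + \left(-17 - -8\right)^{2} - 27 \left(-17 - -8\right)\right)\right) = 716 \left(463 + \left(4 + \left(-17 + 8\right)^{2} - 27 \left(-17 + 8\right)\right)\right) = 716 \left(463 + \left(4 + \left(-9\right)^{2} - -243\right)\right) = 716 \left(463 + \left(4 + 81 + 243\right)\right) = 716 \left(463 + 328\right) = 716 \cdot 791 = 566356$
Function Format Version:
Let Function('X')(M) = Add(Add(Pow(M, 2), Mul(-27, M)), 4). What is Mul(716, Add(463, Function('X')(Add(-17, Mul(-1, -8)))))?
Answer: 566356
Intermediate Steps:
Function('X')(M) = Add(4, Pow(M, 2), Mul(-27, M))
Mul(716, Add(463, Function('X')(Add(-17, Mul(-1, -8))))) = Mul(716, Add(463, Add(4, Pow(Add(-17, Mul(-1, -8)), 2), Mul(-27, Add(-17, Mul(-1, -8)))))) = Mul(716, Add(463, Add(4, Pow(Add(-17, 8), 2), Mul(-27, Add(-17, 8))))) = Mul(716, Add(463, Add(4, Pow(-9, 2), Mul(-27, -9)))) = Mul(716, Add(463, Add(4, 81, 243))) = Mul(716, Add(463, 328)) = Mul(716, 791) = 566356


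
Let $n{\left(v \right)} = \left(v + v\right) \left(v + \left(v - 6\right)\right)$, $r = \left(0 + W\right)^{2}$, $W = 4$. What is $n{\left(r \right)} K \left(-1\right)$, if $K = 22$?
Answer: $-18304$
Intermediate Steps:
$r = 16$ ($r = \left(0 + 4\right)^{2} = 4^{2} = 16$)
$n{\left(v \right)} = 2 v \left(-6 + 2 v\right)$ ($n{\left(v \right)} = 2 v \left(v + \left(v - 6\right)\right) = 2 v \left(v + \left(-6 + v\right)\right) = 2 v \left(-6 + 2 v\right)$)
$n{\left(r \right)} K \left(-1\right) = 4 \cdot 16 \left(-3 + 16\right) 22 \left(-1\right) = 4 \cdot 16 \cdot 13 \cdot 22 \left(-1\right) = 832 \cdot 22 \left(-1\right) = 18304 \left(-1\right) = -18304$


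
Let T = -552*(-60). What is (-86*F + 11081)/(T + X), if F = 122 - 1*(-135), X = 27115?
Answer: -11021/60235 ≈ -0.18297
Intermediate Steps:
T = 33120
F = 257 (F = 122 + 135 = 257)
(-86*F + 11081)/(T + X) = (-86*257 + 11081)/(33120 + 27115) = (-22102 + 11081)/60235 = -11021*1/60235 = -11021/60235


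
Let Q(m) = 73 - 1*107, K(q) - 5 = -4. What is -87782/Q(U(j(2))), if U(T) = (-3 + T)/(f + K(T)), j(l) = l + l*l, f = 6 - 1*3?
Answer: 43891/17 ≈ 2581.8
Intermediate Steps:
K(q) = 1 (K(q) = 5 - 4 = 1)
f = 3 (f = 6 - 3 = 3)
j(l) = l + l**2
U(T) = -3/4 + T/4 (U(T) = (-3 + T)/(3 + 1) = (-3 + T)/4 = (-3 + T)*(1/4) = -3/4 + T/4)
Q(m) = -34 (Q(m) = 73 - 107 = -34)
-87782/Q(U(j(2))) = -87782/(-34) = -87782*(-1/34) = 43891/17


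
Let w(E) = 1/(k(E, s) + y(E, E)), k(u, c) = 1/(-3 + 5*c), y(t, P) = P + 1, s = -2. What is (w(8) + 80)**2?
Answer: 86359849/13456 ≈ 6417.9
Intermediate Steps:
y(t, P) = 1 + P
w(E) = 1/(12/13 + E) (w(E) = 1/(1/(-3 + 5*(-2)) + (1 + E)) = 1/(1/(-3 - 10) + (1 + E)) = 1/(1/(-13) + (1 + E)) = 1/(-1/13 + (1 + E)) = 1/(12/13 + E))
(w(8) + 80)**2 = (13/(12 + 13*8) + 80)**2 = (13/(12 + 104) + 80)**2 = (13/116 + 80)**2 = (9293/116)**2 = 86359849/13456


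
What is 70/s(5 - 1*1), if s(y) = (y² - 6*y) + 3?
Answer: -14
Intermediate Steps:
s(y) = 3 + y² - 6*y
70/s(5 - 1*1) = 70/(3 + (5 - 1*1)² - 6*(5 - 1*1)) = 70/(3 + (5 - 1)² - 6*(5 - 1)) = 70/(3 + 4² - 6*4) = 70/(3 + 16 - 24) = 70/(-5) = -⅕*70 = -14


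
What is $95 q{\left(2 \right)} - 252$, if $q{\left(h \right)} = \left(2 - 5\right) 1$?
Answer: $-537$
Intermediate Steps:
$q{\left(h \right)} = -3$ ($q{\left(h \right)} = \left(-3\right) 1 = -3$)
$95 q{\left(2 \right)} - 252 = 95 \left(-3\right) - 252 = -285 - 252 = -537$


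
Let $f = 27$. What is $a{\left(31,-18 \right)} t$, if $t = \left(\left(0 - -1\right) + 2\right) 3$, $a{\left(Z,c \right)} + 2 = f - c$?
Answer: $387$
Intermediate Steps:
$a{\left(Z,c \right)} = 25 - c$ ($a{\left(Z,c \right)} = -2 - \left(-27 + c\right) = 25 - c$)
$t = 9$ ($t = \left(\left(0 + 1\right) + 2\right) 3 = \left(1 + 2\right) 3 = 3 \cdot 3 = 9$)
$a{\left(31,-18 \right)} t = \left(25 - -18\right) 9 = \left(25 + 18\right) 9 = 43 \cdot 9 = 387$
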